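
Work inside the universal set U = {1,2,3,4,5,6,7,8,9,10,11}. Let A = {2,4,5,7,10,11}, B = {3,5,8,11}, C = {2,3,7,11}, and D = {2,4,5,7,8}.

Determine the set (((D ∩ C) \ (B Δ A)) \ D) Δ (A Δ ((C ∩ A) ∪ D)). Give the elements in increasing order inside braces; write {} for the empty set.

{8,10}

D ∩ C = {2,7}
B Δ A = {2,3,4,7,8,10}
(D ∩ C) \ (B Δ A) = {}
((D ∩ C) \ (B Δ A)) \ D = {}
C ∩ A = {2,7,11}
(C ∩ A) ∪ D = {2,4,5,7,8,11}
A Δ ((C ∩ A) ∪ D) = {8,10}
(((D ∩ C) \ (B Δ A)) \ D) Δ (A Δ ((C ∩ A) ∪ D)) = {8,10}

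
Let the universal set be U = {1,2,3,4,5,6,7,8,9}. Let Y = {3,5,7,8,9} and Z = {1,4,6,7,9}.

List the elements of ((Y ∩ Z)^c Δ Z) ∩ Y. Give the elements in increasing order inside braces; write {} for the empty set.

{3,5,7,8,9}

Y ∩ Z = {7,9}
(Y ∩ Z)^c = {1,2,3,4,5,6,8}
(Y ∩ Z)^c Δ Z = {2,3,5,7,8,9}
((Y ∩ Z)^c Δ Z) ∩ Y = {3,5,7,8,9}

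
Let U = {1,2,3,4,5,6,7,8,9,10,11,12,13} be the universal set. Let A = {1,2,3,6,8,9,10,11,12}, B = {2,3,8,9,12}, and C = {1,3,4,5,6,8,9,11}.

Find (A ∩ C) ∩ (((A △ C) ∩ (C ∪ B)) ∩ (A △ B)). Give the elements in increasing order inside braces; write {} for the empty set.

A ∩ C = {1,3,6,8,9,11}
A △ C = {2,4,5,10,12}
C ∪ B = {1,2,3,4,5,6,8,9,11,12}
(A △ C) ∩ (C ∪ B) = {2,4,5,12}
A △ B = {1,6,10,11}
((A △ C) ∩ (C ∪ B)) ∩ (A △ B) = {}
(A ∩ C) ∩ (((A △ C) ∩ (C ∪ B)) ∩ (A △ B)) = {}

{}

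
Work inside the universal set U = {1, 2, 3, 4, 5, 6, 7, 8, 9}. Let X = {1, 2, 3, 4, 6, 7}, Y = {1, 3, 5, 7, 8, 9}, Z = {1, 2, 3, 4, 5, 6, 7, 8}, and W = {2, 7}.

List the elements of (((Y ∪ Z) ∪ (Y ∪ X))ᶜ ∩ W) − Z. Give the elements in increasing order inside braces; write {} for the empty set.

{}

Y ∪ Z = {1, 2, 3, 4, 5, 6, 7, 8, 9}
Y ∪ X = {1, 2, 3, 4, 5, 6, 7, 8, 9}
(Y ∪ Z) ∪ (Y ∪ X) = {1, 2, 3, 4, 5, 6, 7, 8, 9}
((Y ∪ Z) ∪ (Y ∪ X))ᶜ = {}
((Y ∪ Z) ∪ (Y ∪ X))ᶜ ∩ W = {}
(((Y ∪ Z) ∪ (Y ∪ X))ᶜ ∩ W) − Z = {}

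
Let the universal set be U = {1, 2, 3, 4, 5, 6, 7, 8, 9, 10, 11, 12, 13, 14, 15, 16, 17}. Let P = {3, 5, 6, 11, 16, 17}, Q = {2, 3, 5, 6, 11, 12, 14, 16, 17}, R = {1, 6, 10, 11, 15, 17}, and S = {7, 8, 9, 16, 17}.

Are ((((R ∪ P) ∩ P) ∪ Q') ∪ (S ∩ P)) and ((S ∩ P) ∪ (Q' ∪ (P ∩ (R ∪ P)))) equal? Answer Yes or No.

R ∪ P = {1, 3, 5, 6, 10, 11, 15, 16, 17}
(R ∪ P) ∩ P = {3, 5, 6, 11, 16, 17}
Q' = {1, 4, 7, 8, 9, 10, 13, 15}
((R ∪ P) ∩ P) ∪ Q' = {1, 3, 4, 5, 6, 7, 8, 9, 10, 11, 13, 15, 16, 17}
S ∩ P = {16, 17}
(((R ∪ P) ∩ P) ∪ Q') ∪ (S ∩ P) = {1, 3, 4, 5, 6, 7, 8, 9, 10, 11, 13, 15, 16, 17}
P ∩ (R ∪ P) = {3, 5, 6, 11, 16, 17}
Q' ∪ (P ∩ (R ∪ P)) = {1, 3, 4, 5, 6, 7, 8, 9, 10, 11, 13, 15, 16, 17}
(S ∩ P) ∪ (Q' ∪ (P ∩ (R ∪ P))) = {1, 3, 4, 5, 6, 7, 8, 9, 10, 11, 13, 15, 16, 17}
Both equal {1, 3, 4, 5, 6, 7, 8, 9, 10, 11, 13, 15, 16, 17}, so (((R ∪ P) ∩ P) ∪ Q') ∪ (S ∩ P) = (S ∩ P) ∪ (Q' ∪ (P ∩ (R ∪ P))).

Yes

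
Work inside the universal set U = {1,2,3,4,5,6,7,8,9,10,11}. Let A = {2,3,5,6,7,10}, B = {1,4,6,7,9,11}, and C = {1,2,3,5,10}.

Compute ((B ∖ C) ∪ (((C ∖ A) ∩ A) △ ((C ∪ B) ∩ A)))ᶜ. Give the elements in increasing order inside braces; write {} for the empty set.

B ∖ C = {4,6,7,9,11}
C ∖ A = {1}
(C ∖ A) ∩ A = {}
C ∪ B = {1,2,3,4,5,6,7,9,10,11}
(C ∪ B) ∩ A = {2,3,5,6,7,10}
((C ∖ A) ∩ A) △ ((C ∪ B) ∩ A) = {2,3,5,6,7,10}
(B ∖ C) ∪ (((C ∖ A) ∩ A) △ ((C ∪ B) ∩ A)) = {2,3,4,5,6,7,9,10,11}
((B ∖ C) ∪ (((C ∖ A) ∩ A) △ ((C ∪ B) ∩ A)))ᶜ = {1,8}

{1,8}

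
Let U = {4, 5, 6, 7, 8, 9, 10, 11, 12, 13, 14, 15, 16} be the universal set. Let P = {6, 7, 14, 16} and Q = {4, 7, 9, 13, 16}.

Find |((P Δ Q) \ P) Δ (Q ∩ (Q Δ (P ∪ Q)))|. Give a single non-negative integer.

3

P Δ Q = {4, 6, 9, 13, 14}
(P Δ Q) \ P = {4, 9, 13}
P ∪ Q = {4, 6, 7, 9, 13, 14, 16}
Q Δ (P ∪ Q) = {6, 14}
Q ∩ (Q Δ (P ∪ Q)) = {}
((P Δ Q) \ P) Δ (Q ∩ (Q Δ (P ∪ Q))) = {4, 9, 13}
|((P Δ Q) \ P) Δ (Q ∩ (Q Δ (P ∪ Q)))| = 3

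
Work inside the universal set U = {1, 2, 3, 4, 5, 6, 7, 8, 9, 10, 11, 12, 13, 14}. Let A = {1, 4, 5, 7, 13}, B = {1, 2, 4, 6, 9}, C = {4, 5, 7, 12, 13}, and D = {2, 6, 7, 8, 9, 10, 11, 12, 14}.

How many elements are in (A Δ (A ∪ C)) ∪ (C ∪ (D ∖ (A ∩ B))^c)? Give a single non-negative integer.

7

A ∪ C = {1, 4, 5, 7, 12, 13}
A Δ (A ∪ C) = {12}
A ∩ B = {1, 4}
D ∖ (A ∩ B) = {2, 6, 7, 8, 9, 10, 11, 12, 14}
(D ∖ (A ∩ B))^c = {1, 3, 4, 5, 13}
C ∪ (D ∖ (A ∩ B))^c = {1, 3, 4, 5, 7, 12, 13}
(A Δ (A ∪ C)) ∪ (C ∪ (D ∖ (A ∩ B))^c) = {1, 3, 4, 5, 7, 12, 13}
|(A Δ (A ∪ C)) ∪ (C ∪ (D ∖ (A ∩ B))^c)| = 7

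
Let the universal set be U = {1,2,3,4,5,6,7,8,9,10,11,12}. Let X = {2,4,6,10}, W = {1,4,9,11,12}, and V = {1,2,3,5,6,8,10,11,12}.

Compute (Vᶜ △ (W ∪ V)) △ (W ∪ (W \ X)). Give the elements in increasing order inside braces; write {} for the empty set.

{2,3,4,5,6,7,8,9,10}

Vᶜ = {4,7,9}
W ∪ V = {1,2,3,4,5,6,8,9,10,11,12}
Vᶜ △ (W ∪ V) = {1,2,3,5,6,7,8,10,11,12}
W \ X = {1,9,11,12}
W ∪ (W \ X) = {1,4,9,11,12}
(Vᶜ △ (W ∪ V)) △ (W ∪ (W \ X)) = {2,3,4,5,6,7,8,9,10}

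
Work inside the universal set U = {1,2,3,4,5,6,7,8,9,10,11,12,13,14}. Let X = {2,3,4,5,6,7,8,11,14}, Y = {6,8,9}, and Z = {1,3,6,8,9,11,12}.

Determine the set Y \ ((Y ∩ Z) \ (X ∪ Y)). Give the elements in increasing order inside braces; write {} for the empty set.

{6,8,9}

Y ∩ Z = {6,8,9}
X ∪ Y = {2,3,4,5,6,7,8,9,11,14}
(Y ∩ Z) \ (X ∪ Y) = {}
Y \ ((Y ∩ Z) \ (X ∪ Y)) = {6,8,9}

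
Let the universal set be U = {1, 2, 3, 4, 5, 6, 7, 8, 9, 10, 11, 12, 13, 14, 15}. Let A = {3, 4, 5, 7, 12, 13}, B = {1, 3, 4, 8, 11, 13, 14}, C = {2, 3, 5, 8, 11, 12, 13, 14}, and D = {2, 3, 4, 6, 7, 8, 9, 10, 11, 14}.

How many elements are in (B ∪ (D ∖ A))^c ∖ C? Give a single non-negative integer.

2

D ∖ A = {2, 6, 8, 9, 10, 11, 14}
B ∪ (D ∖ A) = {1, 2, 3, 4, 6, 8, 9, 10, 11, 13, 14}
(B ∪ (D ∖ A))^c = {5, 7, 12, 15}
(B ∪ (D ∖ A))^c ∖ C = {7, 15}
|(B ∪ (D ∖ A))^c ∖ C| = 2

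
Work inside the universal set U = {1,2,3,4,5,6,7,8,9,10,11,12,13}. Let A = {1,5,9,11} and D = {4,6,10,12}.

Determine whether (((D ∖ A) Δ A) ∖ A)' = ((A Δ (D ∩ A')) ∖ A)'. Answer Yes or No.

D ∖ A = {4,6,10,12}
(D ∖ A) Δ A = {1,4,5,6,9,10,11,12}
((D ∖ A) Δ A) ∖ A = {4,6,10,12}
(((D ∖ A) Δ A) ∖ A)' = {1,2,3,5,7,8,9,11,13}
A' = {2,3,4,6,7,8,10,12,13}
D ∩ A' = {4,6,10,12}
A Δ (D ∩ A') = {1,4,5,6,9,10,11,12}
(A Δ (D ∩ A')) ∖ A = {4,6,10,12}
((A Δ (D ∩ A')) ∖ A)' = {1,2,3,5,7,8,9,11,13}
Both equal {1,2,3,5,7,8,9,11,13}, so (((D ∖ A) Δ A) ∖ A)' = ((A Δ (D ∩ A')) ∖ A)'.

Yes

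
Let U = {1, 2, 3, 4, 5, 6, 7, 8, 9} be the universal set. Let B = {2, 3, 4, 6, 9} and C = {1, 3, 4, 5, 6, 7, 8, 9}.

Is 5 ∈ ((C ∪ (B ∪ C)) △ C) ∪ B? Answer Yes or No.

No

5 ∉ B and 5 ∈ C, so 5 ∈ B ∪ C
5 ∈ C and 5 ∈ (B ∪ C), so 5 ∈ C ∪ (B ∪ C)
5 ∈ (C ∪ (B ∪ C)) and 5 ∈ C, so 5 ∉ (C ∪ (B ∪ C)) △ C
5 ∉ ((C ∪ (B ∪ C)) △ C) and 5 ∉ B, so 5 ∉ ((C ∪ (B ∪ C)) △ C) ∪ B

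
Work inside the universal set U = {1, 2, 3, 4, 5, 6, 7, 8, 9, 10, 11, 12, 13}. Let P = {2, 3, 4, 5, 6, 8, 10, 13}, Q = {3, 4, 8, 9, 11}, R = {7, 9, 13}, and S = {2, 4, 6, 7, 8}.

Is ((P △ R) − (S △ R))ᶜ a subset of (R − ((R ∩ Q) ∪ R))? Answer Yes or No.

No

P △ R = {2, 3, 4, 5, 6, 7, 8, 9, 10}
S △ R = {2, 4, 6, 8, 9, 13}
(P △ R) − (S △ R) = {3, 5, 7, 10}
((P △ R) − (S △ R))ᶜ = {1, 2, 4, 6, 8, 9, 11, 12, 13}
R ∩ Q = {9}
(R ∩ Q) ∪ R = {7, 9, 13}
R − ((R ∩ Q) ∪ R) = {}
1 ∈ ((P △ R) − (S △ R))ᶜ but 1 ∉ R − ((R ∩ Q) ∪ R), so the inclusion fails.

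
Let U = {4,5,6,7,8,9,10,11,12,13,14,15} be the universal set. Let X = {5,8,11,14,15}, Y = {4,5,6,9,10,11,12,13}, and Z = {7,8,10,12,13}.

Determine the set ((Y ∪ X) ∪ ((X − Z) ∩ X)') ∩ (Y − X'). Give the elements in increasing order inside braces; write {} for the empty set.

{5,11}

Y ∪ X = {4,5,6,8,9,10,11,12,13,14,15}
X − Z = {5,11,14,15}
(X − Z) ∩ X = {5,11,14,15}
((X − Z) ∩ X)' = {4,6,7,8,9,10,12,13}
(Y ∪ X) ∪ ((X − Z) ∩ X)' = {4,5,6,7,8,9,10,11,12,13,14,15}
X' = {4,6,7,9,10,12,13}
Y − X' = {5,11}
((Y ∪ X) ∪ ((X − Z) ∩ X)') ∩ (Y − X') = {5,11}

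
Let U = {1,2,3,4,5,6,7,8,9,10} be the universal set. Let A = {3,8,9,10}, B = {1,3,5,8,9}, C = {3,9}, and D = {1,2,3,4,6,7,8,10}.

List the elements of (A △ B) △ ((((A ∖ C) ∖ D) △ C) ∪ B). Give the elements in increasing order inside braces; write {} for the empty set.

A △ B = {1,5,10}
A ∖ C = {8,10}
(A ∖ C) ∖ D = {}
((A ∖ C) ∖ D) △ C = {3,9}
(((A ∖ C) ∖ D) △ C) ∪ B = {1,3,5,8,9}
(A △ B) △ ((((A ∖ C) ∖ D) △ C) ∪ B) = {3,8,9,10}

{3,8,9,10}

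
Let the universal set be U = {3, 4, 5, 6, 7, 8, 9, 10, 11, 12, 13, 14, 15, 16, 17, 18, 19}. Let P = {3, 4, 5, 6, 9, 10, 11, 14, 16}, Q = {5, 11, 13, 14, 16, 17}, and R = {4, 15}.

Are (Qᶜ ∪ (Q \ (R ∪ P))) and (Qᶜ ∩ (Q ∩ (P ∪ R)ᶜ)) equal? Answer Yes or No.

No

Qᶜ = {3, 4, 6, 7, 8, 9, 10, 12, 15, 18, 19}
R ∪ P = {3, 4, 5, 6, 9, 10, 11, 14, 15, 16}
Q \ (R ∪ P) = {13, 17}
Qᶜ ∪ (Q \ (R ∪ P)) = {3, 4, 6, 7, 8, 9, 10, 12, 13, 15, 17, 18, 19}
P ∪ R = {3, 4, 5, 6, 9, 10, 11, 14, 15, 16}
(P ∪ R)ᶜ = {7, 8, 12, 13, 17, 18, 19}
Q ∩ (P ∪ R)ᶜ = {13, 17}
Qᶜ ∩ (Q ∩ (P ∪ R)ᶜ) = {}
3 ∈ Qᶜ ∪ (Q \ (R ∪ P)) but 3 ∉ Qᶜ ∩ (Q ∩ (P ∪ R)ᶜ), so they differ.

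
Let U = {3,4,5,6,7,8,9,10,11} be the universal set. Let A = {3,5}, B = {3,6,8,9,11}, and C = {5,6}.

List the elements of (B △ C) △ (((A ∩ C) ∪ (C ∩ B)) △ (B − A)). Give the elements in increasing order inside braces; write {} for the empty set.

{3}

B △ C = {3,5,8,9,11}
A ∩ C = {5}
C ∩ B = {6}
(A ∩ C) ∪ (C ∩ B) = {5,6}
B − A = {6,8,9,11}
((A ∩ C) ∪ (C ∩ B)) △ (B − A) = {5,8,9,11}
(B △ C) △ (((A ∩ C) ∪ (C ∩ B)) △ (B − A)) = {3}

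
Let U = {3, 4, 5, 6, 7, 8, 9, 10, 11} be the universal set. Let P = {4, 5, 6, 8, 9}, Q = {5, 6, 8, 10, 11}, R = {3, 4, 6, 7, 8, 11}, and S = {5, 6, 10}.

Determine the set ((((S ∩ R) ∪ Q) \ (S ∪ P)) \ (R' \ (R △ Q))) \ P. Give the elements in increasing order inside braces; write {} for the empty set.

S ∩ R = {6}
(S ∩ R) ∪ Q = {5, 6, 8, 10, 11}
S ∪ P = {4, 5, 6, 8, 9, 10}
((S ∩ R) ∪ Q) \ (S ∪ P) = {11}
R' = {5, 9, 10}
R △ Q = {3, 4, 5, 7, 10}
R' \ (R △ Q) = {9}
(((S ∩ R) ∪ Q) \ (S ∪ P)) \ (R' \ (R △ Q)) = {11}
((((S ∩ R) ∪ Q) \ (S ∪ P)) \ (R' \ (R △ Q))) \ P = {11}

{11}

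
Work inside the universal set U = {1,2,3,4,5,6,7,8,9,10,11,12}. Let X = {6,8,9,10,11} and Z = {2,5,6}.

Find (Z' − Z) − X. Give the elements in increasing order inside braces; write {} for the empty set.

{1,3,4,7,12}

Z' = {1,3,4,7,8,9,10,11,12}
Z' − Z = {1,3,4,7,8,9,10,11,12}
(Z' − Z) − X = {1,3,4,7,12}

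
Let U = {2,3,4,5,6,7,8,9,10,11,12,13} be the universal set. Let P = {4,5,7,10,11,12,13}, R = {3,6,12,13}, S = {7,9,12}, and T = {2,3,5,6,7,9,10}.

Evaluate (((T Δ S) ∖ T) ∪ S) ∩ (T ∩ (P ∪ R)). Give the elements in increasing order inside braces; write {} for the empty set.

{7}

T Δ S = {2,3,5,6,10,12}
(T Δ S) ∖ T = {12}
((T Δ S) ∖ T) ∪ S = {7,9,12}
P ∪ R = {3,4,5,6,7,10,11,12,13}
T ∩ (P ∪ R) = {3,5,6,7,10}
(((T Δ S) ∖ T) ∪ S) ∩ (T ∩ (P ∪ R)) = {7}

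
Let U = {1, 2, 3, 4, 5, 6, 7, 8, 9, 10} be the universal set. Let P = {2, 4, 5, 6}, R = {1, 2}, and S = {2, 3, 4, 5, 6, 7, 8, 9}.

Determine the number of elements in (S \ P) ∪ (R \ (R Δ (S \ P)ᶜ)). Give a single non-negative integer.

6

S \ P = {3, 7, 8, 9}
(S \ P)ᶜ = {1, 2, 4, 5, 6, 10}
R Δ (S \ P)ᶜ = {4, 5, 6, 10}
R \ (R Δ (S \ P)ᶜ) = {1, 2}
(S \ P) ∪ (R \ (R Δ (S \ P)ᶜ)) = {1, 2, 3, 7, 8, 9}
|(S \ P) ∪ (R \ (R Δ (S \ P)ᶜ))| = 6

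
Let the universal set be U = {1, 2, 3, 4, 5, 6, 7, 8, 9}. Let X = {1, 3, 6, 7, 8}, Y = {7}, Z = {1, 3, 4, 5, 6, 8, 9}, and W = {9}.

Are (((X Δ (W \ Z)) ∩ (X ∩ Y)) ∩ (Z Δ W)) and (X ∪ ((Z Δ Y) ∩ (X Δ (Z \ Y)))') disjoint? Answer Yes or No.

W \ Z = {}
X Δ (W \ Z) = {1, 3, 6, 7, 8}
X ∩ Y = {7}
(X Δ (W \ Z)) ∩ (X ∩ Y) = {7}
Z Δ W = {1, 3, 4, 5, 6, 8}
((X Δ (W \ Z)) ∩ (X ∩ Y)) ∩ (Z Δ W) = {}
Z Δ Y = {1, 3, 4, 5, 6, 7, 8, 9}
Z \ Y = {1, 3, 4, 5, 6, 8, 9}
X Δ (Z \ Y) = {4, 5, 7, 9}
(Z Δ Y) ∩ (X Δ (Z \ Y)) = {4, 5, 7, 9}
((Z Δ Y) ∩ (X Δ (Z \ Y)))' = {1, 2, 3, 6, 8}
X ∪ ((Z Δ Y) ∩ (X Δ (Z \ Y)))' = {1, 2, 3, 6, 7, 8}
{} and {1, 2, 3, 6, 7, 8} share no elements.

Yes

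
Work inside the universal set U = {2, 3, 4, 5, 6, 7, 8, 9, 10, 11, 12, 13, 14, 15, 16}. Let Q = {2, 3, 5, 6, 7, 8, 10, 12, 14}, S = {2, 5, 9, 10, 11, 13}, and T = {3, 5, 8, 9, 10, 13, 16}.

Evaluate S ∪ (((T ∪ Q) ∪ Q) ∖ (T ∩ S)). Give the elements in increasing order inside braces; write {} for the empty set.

{2, 3, 5, 6, 7, 8, 9, 10, 11, 12, 13, 14, 16}

T ∪ Q = {2, 3, 5, 6, 7, 8, 9, 10, 12, 13, 14, 16}
(T ∪ Q) ∪ Q = {2, 3, 5, 6, 7, 8, 9, 10, 12, 13, 14, 16}
T ∩ S = {5, 9, 10, 13}
((T ∪ Q) ∪ Q) ∖ (T ∩ S) = {2, 3, 6, 7, 8, 12, 14, 16}
S ∪ (((T ∪ Q) ∪ Q) ∖ (T ∩ S)) = {2, 3, 5, 6, 7, 8, 9, 10, 11, 12, 13, 14, 16}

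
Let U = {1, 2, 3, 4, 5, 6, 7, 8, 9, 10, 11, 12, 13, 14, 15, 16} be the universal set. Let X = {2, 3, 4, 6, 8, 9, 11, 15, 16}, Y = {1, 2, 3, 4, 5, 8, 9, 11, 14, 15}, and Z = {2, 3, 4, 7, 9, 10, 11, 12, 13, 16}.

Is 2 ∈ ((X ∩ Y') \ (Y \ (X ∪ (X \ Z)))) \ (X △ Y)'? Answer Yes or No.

No

2 ∈ Y, so 2 ∉ Y'
2 ∈ X and 2 ∉ Y', so 2 ∉ X ∩ Y'
2 ∈ X and 2 ∈ Z, so 2 ∉ X \ Z
2 ∈ X and 2 ∉ (X \ Z), so 2 ∈ X ∪ (X \ Z)
2 ∈ Y and 2 ∈ (X ∪ (X \ Z)), so 2 ∉ Y \ (X ∪ (X \ Z))
2 ∉ (X ∩ Y') and 2 ∉ (Y \ (X ∪ (X \ Z))), so 2 ∉ (X ∩ Y') \ (Y \ (X ∪ (X \ Z)))
2 ∈ X and 2 ∈ Y, so 2 ∉ X △ Y
2 ∈ (X △ Y)' since 2 ∉ (X △ Y)
2 ∉ ((X ∩ Y') \ (Y \ (X ∪ (X \ Z)))) and 2 ∈ (X △ Y)', so 2 ∉ ((X ∩ Y') \ (Y \ (X ∪ (X \ Z)))) \ (X △ Y)'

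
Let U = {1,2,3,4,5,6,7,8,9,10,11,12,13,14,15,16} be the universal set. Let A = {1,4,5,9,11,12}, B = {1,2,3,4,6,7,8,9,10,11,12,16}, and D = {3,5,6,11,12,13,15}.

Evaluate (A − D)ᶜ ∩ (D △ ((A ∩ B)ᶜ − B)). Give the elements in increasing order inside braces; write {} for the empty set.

{3,6,11,12,14}

A − D = {1,4,9}
(A − D)ᶜ = {2,3,5,6,7,8,10,11,12,13,14,15,16}
A ∩ B = {1,4,9,11,12}
(A ∩ B)ᶜ = {2,3,5,6,7,8,10,13,14,15,16}
(A ∩ B)ᶜ − B = {5,13,14,15}
D △ ((A ∩ B)ᶜ − B) = {3,6,11,12,14}
(A − D)ᶜ ∩ (D △ ((A ∩ B)ᶜ − B)) = {3,6,11,12,14}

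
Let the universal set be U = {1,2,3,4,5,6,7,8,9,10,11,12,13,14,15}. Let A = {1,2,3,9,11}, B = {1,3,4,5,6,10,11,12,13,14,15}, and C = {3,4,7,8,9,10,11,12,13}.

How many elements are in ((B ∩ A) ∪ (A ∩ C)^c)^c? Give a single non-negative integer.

1

B ∩ A = {1,3,11}
A ∩ C = {3,9,11}
(A ∩ C)^c = {1,2,4,5,6,7,8,10,12,13,14,15}
(B ∩ A) ∪ (A ∩ C)^c = {1,2,3,4,5,6,7,8,10,11,12,13,14,15}
((B ∩ A) ∪ (A ∩ C)^c)^c = {9}
|((B ∩ A) ∪ (A ∩ C)^c)^c| = 1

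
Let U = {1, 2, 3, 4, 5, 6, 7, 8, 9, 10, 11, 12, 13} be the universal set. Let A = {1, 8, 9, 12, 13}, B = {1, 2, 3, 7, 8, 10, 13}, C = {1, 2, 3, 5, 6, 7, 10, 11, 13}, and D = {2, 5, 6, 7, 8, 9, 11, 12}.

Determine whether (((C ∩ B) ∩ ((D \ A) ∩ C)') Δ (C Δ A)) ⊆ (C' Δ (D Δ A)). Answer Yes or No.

C ∩ B = {1, 2, 3, 7, 10, 13}
D \ A = {2, 5, 6, 7, 11}
(D \ A) ∩ C = {2, 5, 6, 7, 11}
((D \ A) ∩ C)' = {1, 3, 4, 8, 9, 10, 12, 13}
(C ∩ B) ∩ ((D \ A) ∩ C)' = {1, 3, 10, 13}
C Δ A = {2, 3, 5, 6, 7, 8, 9, 10, 11, 12}
((C ∩ B) ∩ ((D \ A) ∩ C)') Δ (C Δ A) = {1, 2, 5, 6, 7, 8, 9, 11, 12, 13}
C' = {4, 8, 9, 12}
D Δ A = {1, 2, 5, 6, 7, 11, 13}
C' Δ (D Δ A) = {1, 2, 4, 5, 6, 7, 8, 9, 11, 12, 13}
Every element of {1, 2, 5, 6, 7, 8, 9, 11, 12, 13} is in {1, 2, 4, 5, 6, 7, 8, 9, 11, 12, 13}, so ((C ∩ B) ∩ ((D \ A) ∩ C)') Δ (C Δ A) ⊆ C' Δ (D Δ A).

Yes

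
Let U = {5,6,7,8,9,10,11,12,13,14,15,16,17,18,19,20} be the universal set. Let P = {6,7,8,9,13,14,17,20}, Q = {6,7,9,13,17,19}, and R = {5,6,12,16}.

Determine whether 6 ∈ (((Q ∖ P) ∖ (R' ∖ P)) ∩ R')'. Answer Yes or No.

Yes

6 ∈ Q and 6 ∈ P, so 6 ∉ Q ∖ P
6 ∈ R, so 6 ∉ R'
6 ∉ R' and 6 ∈ P, so 6 ∉ R' ∖ P
6 ∉ (Q ∖ P) and 6 ∉ (R' ∖ P), so 6 ∉ (Q ∖ P) ∖ (R' ∖ P)
6 ∈ R, so 6 ∉ R'
6 ∉ ((Q ∖ P) ∖ (R' ∖ P)) and 6 ∉ R', so 6 ∉ ((Q ∖ P) ∖ (R' ∖ P)) ∩ R'
6 ∈ (((Q ∖ P) ∖ (R' ∖ P)) ∩ R')' since 6 ∉ (((Q ∖ P) ∖ (R' ∖ P)) ∩ R')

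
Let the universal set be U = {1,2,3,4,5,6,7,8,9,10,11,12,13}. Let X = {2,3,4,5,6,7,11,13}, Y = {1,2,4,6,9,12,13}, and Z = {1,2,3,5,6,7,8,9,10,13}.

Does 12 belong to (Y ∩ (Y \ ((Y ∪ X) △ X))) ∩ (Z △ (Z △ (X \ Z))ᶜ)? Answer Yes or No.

No

12 ∈ Y and 12 ∉ X, so 12 ∈ Y ∪ X
12 ∈ (Y ∪ X) and 12 ∉ X, so 12 ∈ (Y ∪ X) △ X
12 ∈ Y and 12 ∈ ((Y ∪ X) △ X), so 12 ∉ Y \ ((Y ∪ X) △ X)
12 ∈ Y and 12 ∉ (Y \ ((Y ∪ X) △ X)), so 12 ∉ Y ∩ (Y \ ((Y ∪ X) △ X))
12 ∉ X and 12 ∉ Z, so 12 ∉ X \ Z
12 ∉ Z and 12 ∉ (X \ Z), so 12 ∉ Z △ (X \ Z)
12 ∈ (Z △ (X \ Z))ᶜ since 12 ∉ (Z △ (X \ Z))
12 ∉ Z and 12 ∈ (Z △ (X \ Z))ᶜ, so 12 ∈ Z △ (Z △ (X \ Z))ᶜ
12 ∉ (Y ∩ (Y \ ((Y ∪ X) △ X))) and 12 ∈ (Z △ (Z △ (X \ Z))ᶜ), so 12 ∉ (Y ∩ (Y \ ((Y ∪ X) △ X))) ∩ (Z △ (Z △ (X \ Z))ᶜ)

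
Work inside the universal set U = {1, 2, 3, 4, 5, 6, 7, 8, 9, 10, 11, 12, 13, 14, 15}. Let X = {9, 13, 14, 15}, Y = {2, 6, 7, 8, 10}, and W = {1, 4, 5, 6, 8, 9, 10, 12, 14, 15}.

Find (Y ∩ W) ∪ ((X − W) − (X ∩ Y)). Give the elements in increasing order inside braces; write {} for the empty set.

{6, 8, 10, 13}

Y ∩ W = {6, 8, 10}
X − W = {13}
X ∩ Y = {}
(X − W) − (X ∩ Y) = {13}
(Y ∩ W) ∪ ((X − W) − (X ∩ Y)) = {6, 8, 10, 13}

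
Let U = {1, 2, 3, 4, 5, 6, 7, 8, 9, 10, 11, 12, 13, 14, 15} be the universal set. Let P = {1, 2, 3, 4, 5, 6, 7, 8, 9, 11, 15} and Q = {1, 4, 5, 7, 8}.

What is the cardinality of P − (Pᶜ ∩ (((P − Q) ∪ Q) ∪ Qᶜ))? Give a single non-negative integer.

Pᶜ = {10, 12, 13, 14}
P − Q = {2, 3, 6, 9, 11, 15}
(P − Q) ∪ Q = {1, 2, 3, 4, 5, 6, 7, 8, 9, 11, 15}
Qᶜ = {2, 3, 6, 9, 10, 11, 12, 13, 14, 15}
((P − Q) ∪ Q) ∪ Qᶜ = {1, 2, 3, 4, 5, 6, 7, 8, 9, 10, 11, 12, 13, 14, 15}
Pᶜ ∩ (((P − Q) ∪ Q) ∪ Qᶜ) = {10, 12, 13, 14}
P − (Pᶜ ∩ (((P − Q) ∪ Q) ∪ Qᶜ)) = {1, 2, 3, 4, 5, 6, 7, 8, 9, 11, 15}
|P − (Pᶜ ∩ (((P − Q) ∪ Q) ∪ Qᶜ))| = 11

11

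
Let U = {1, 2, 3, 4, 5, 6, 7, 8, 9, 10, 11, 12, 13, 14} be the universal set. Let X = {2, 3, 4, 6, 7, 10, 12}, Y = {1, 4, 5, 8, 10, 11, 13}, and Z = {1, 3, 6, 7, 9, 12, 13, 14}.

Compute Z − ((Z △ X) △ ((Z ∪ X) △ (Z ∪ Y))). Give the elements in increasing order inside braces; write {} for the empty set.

{3, 6, 7, 12}

Z △ X = {1, 2, 4, 9, 10, 13, 14}
Z ∪ X = {1, 2, 3, 4, 6, 7, 9, 10, 12, 13, 14}
Z ∪ Y = {1, 3, 4, 5, 6, 7, 8, 9, 10, 11, 12, 13, 14}
(Z ∪ X) △ (Z ∪ Y) = {2, 5, 8, 11}
(Z △ X) △ ((Z ∪ X) △ (Z ∪ Y)) = {1, 4, 5, 8, 9, 10, 11, 13, 14}
Z − ((Z △ X) △ ((Z ∪ X) △ (Z ∪ Y))) = {3, 6, 7, 12}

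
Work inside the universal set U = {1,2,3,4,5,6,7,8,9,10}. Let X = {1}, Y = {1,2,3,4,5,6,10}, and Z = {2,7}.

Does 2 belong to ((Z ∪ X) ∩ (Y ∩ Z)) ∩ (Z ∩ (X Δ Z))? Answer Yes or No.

2 ∈ Z and 2 ∉ X, so 2 ∈ Z ∪ X
2 ∈ Y and 2 ∈ Z, so 2 ∈ Y ∩ Z
2 ∈ (Z ∪ X) and 2 ∈ (Y ∩ Z), so 2 ∈ (Z ∪ X) ∩ (Y ∩ Z)
2 ∉ X and 2 ∈ Z, so 2 ∈ X Δ Z
2 ∈ Z and 2 ∈ (X Δ Z), so 2 ∈ Z ∩ (X Δ Z)
2 ∈ ((Z ∪ X) ∩ (Y ∩ Z)) and 2 ∈ (Z ∩ (X Δ Z)), so 2 ∈ ((Z ∪ X) ∩ (Y ∩ Z)) ∩ (Z ∩ (X Δ Z))

Yes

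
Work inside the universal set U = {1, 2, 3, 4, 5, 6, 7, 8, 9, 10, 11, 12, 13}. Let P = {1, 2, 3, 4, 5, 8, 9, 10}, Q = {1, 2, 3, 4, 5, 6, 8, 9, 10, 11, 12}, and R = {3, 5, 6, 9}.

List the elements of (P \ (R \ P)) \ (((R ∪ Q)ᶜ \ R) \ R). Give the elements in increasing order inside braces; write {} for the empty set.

R \ P = {6}
P \ (R \ P) = {1, 2, 3, 4, 5, 8, 9, 10}
R ∪ Q = {1, 2, 3, 4, 5, 6, 8, 9, 10, 11, 12}
(R ∪ Q)ᶜ = {7, 13}
(R ∪ Q)ᶜ \ R = {7, 13}
((R ∪ Q)ᶜ \ R) \ R = {7, 13}
(P \ (R \ P)) \ (((R ∪ Q)ᶜ \ R) \ R) = {1, 2, 3, 4, 5, 8, 9, 10}

{1, 2, 3, 4, 5, 8, 9, 10}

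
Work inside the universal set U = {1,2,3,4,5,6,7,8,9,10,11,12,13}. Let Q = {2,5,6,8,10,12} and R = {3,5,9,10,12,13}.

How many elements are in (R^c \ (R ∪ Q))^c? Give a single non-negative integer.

R^c = {1,2,4,6,7,8,11}
R ∪ Q = {2,3,5,6,8,9,10,12,13}
R^c \ (R ∪ Q) = {1,4,7,11}
(R^c \ (R ∪ Q))^c = {2,3,5,6,8,9,10,12,13}
|(R^c \ (R ∪ Q))^c| = 9

9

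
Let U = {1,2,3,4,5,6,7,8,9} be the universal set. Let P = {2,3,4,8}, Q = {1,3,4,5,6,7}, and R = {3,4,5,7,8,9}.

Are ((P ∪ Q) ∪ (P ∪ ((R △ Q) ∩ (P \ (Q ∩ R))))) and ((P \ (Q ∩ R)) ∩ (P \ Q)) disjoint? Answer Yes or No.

No

P ∪ Q = {1,2,3,4,5,6,7,8}
R △ Q = {1,6,8,9}
Q ∩ R = {3,4,5,7}
P \ (Q ∩ R) = {2,8}
(R △ Q) ∩ (P \ (Q ∩ R)) = {8}
P ∪ ((R △ Q) ∩ (P \ (Q ∩ R))) = {2,3,4,8}
(P ∪ Q) ∪ (P ∪ ((R △ Q) ∩ (P \ (Q ∩ R)))) = {1,2,3,4,5,6,7,8}
P \ Q = {2,8}
(P \ (Q ∩ R)) ∩ (P \ Q) = {2,8}
2 lies in both, so they are not disjoint.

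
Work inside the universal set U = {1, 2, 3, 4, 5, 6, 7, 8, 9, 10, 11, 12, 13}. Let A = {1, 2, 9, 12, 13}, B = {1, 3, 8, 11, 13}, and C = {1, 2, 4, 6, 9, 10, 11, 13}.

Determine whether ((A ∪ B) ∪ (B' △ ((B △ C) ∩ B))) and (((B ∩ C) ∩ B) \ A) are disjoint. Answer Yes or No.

A ∪ B = {1, 2, 3, 8, 9, 11, 12, 13}
B' = {2, 4, 5, 6, 7, 9, 10, 12}
B △ C = {2, 3, 4, 6, 8, 9, 10}
(B △ C) ∩ B = {3, 8}
B' △ ((B △ C) ∩ B) = {2, 3, 4, 5, 6, 7, 8, 9, 10, 12}
(A ∪ B) ∪ (B' △ ((B △ C) ∩ B)) = {1, 2, 3, 4, 5, 6, 7, 8, 9, 10, 11, 12, 13}
B ∩ C = {1, 11, 13}
(B ∩ C) ∩ B = {1, 11, 13}
((B ∩ C) ∩ B) \ A = {11}
11 lies in both, so they are not disjoint.

No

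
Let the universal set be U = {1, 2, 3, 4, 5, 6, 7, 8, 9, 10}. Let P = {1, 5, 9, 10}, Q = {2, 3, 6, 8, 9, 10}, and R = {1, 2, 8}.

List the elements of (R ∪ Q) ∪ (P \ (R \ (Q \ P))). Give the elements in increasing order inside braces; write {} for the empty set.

{1, 2, 3, 5, 6, 8, 9, 10}

R ∪ Q = {1, 2, 3, 6, 8, 9, 10}
Q \ P = {2, 3, 6, 8}
R \ (Q \ P) = {1}
P \ (R \ (Q \ P)) = {5, 9, 10}
(R ∪ Q) ∪ (P \ (R \ (Q \ P))) = {1, 2, 3, 5, 6, 8, 9, 10}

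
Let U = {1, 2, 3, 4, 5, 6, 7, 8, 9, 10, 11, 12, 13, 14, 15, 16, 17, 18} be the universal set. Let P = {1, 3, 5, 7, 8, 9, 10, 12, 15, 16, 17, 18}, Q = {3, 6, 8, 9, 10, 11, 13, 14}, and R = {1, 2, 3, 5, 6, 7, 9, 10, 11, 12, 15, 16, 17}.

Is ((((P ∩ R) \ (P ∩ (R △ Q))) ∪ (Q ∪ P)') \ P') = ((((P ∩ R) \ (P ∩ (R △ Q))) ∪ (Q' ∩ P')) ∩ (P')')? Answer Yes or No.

P ∩ R = {1, 3, 5, 7, 9, 10, 12, 15, 16, 17}
R △ Q = {1, 2, 5, 7, 8, 12, 13, 14, 15, 16, 17}
P ∩ (R △ Q) = {1, 5, 7, 8, 12, 15, 16, 17}
(P ∩ R) \ (P ∩ (R △ Q)) = {3, 9, 10}
Q ∪ P = {1, 3, 5, 6, 7, 8, 9, 10, 11, 12, 13, 14, 15, 16, 17, 18}
(Q ∪ P)' = {2, 4}
((P ∩ R) \ (P ∩ (R △ Q))) ∪ (Q ∪ P)' = {2, 3, 4, 9, 10}
P' = {2, 4, 6, 11, 13, 14}
(((P ∩ R) \ (P ∩ (R △ Q))) ∪ (Q ∪ P)') \ P' = {3, 9, 10}
Q' = {1, 2, 4, 5, 7, 12, 15, 16, 17, 18}
Q' ∩ P' = {2, 4}
((P ∩ R) \ (P ∩ (R △ Q))) ∪ (Q' ∩ P') = {2, 3, 4, 9, 10}
(P')' = {1, 3, 5, 7, 8, 9, 10, 12, 15, 16, 17, 18}
(((P ∩ R) \ (P ∩ (R △ Q))) ∪ (Q' ∩ P')) ∩ (P')' = {3, 9, 10}
Both equal {3, 9, 10}, so (((P ∩ R) \ (P ∩ (R △ Q))) ∪ (Q ∪ P)') \ P' = (((P ∩ R) \ (P ∩ (R △ Q))) ∪ (Q' ∩ P')) ∩ (P')'.

Yes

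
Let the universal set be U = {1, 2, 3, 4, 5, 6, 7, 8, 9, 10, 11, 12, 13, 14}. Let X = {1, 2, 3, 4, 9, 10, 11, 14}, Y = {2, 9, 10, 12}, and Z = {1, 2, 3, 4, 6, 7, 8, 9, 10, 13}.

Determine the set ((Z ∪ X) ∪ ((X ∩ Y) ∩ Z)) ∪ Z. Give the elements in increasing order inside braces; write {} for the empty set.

{1, 2, 3, 4, 6, 7, 8, 9, 10, 11, 13, 14}

Z ∪ X = {1, 2, 3, 4, 6, 7, 8, 9, 10, 11, 13, 14}
X ∩ Y = {2, 9, 10}
(X ∩ Y) ∩ Z = {2, 9, 10}
(Z ∪ X) ∪ ((X ∩ Y) ∩ Z) = {1, 2, 3, 4, 6, 7, 8, 9, 10, 11, 13, 14}
((Z ∪ X) ∪ ((X ∩ Y) ∩ Z)) ∪ Z = {1, 2, 3, 4, 6, 7, 8, 9, 10, 11, 13, 14}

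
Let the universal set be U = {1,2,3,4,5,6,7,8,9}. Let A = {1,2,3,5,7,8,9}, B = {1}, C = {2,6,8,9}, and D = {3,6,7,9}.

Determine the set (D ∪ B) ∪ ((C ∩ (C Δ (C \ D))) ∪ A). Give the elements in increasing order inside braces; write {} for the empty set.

D ∪ B = {1,3,6,7,9}
C \ D = {2,8}
C Δ (C \ D) = {6,9}
C ∩ (C Δ (C \ D)) = {6,9}
(C ∩ (C Δ (C \ D))) ∪ A = {1,2,3,5,6,7,8,9}
(D ∪ B) ∪ ((C ∩ (C Δ (C \ D))) ∪ A) = {1,2,3,5,6,7,8,9}

{1,2,3,5,6,7,8,9}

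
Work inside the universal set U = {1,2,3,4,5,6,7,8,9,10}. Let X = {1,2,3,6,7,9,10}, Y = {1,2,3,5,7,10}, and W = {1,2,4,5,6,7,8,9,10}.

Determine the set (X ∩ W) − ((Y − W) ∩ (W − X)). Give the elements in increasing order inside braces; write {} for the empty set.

{1,2,6,7,9,10}

X ∩ W = {1,2,6,7,9,10}
Y − W = {3}
W − X = {4,5,8}
(Y − W) ∩ (W − X) = {}
(X ∩ W) − ((Y − W) ∩ (W − X)) = {1,2,6,7,9,10}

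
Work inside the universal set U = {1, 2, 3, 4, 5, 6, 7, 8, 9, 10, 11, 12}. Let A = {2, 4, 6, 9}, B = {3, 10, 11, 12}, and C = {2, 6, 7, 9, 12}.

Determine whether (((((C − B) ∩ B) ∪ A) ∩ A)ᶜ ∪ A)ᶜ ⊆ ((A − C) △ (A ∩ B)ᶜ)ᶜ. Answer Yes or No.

Yes

C − B = {2, 6, 7, 9}
(C − B) ∩ B = {}
((C − B) ∩ B) ∪ A = {2, 4, 6, 9}
(((C − B) ∩ B) ∪ A) ∩ A = {2, 4, 6, 9}
((((C − B) ∩ B) ∪ A) ∩ A)ᶜ = {1, 3, 5, 7, 8, 10, 11, 12}
((((C − B) ∩ B) ∪ A) ∩ A)ᶜ ∪ A = {1, 2, 3, 4, 5, 6, 7, 8, 9, 10, 11, 12}
(((((C − B) ∩ B) ∪ A) ∩ A)ᶜ ∪ A)ᶜ = {}
A − C = {4}
A ∩ B = {}
(A ∩ B)ᶜ = {1, 2, 3, 4, 5, 6, 7, 8, 9, 10, 11, 12}
(A − C) △ (A ∩ B)ᶜ = {1, 2, 3, 5, 6, 7, 8, 9, 10, 11, 12}
((A − C) △ (A ∩ B)ᶜ)ᶜ = {4}
Every element of {} is in {4}, so (((((C − B) ∩ B) ∪ A) ∩ A)ᶜ ∪ A)ᶜ ⊆ ((A − C) △ (A ∩ B)ᶜ)ᶜ.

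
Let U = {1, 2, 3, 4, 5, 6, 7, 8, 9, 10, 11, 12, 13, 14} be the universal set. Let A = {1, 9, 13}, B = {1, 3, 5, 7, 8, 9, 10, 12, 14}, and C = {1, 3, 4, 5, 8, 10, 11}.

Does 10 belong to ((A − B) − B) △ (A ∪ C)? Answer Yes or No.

10 ∉ A and 10 ∈ B, so 10 ∉ A − B
10 ∉ (A − B) and 10 ∈ B, so 10 ∉ (A − B) − B
10 ∉ A and 10 ∈ C, so 10 ∈ A ∪ C
10 ∉ ((A − B) − B) and 10 ∈ (A ∪ C), so 10 ∈ ((A − B) − B) △ (A ∪ C)

Yes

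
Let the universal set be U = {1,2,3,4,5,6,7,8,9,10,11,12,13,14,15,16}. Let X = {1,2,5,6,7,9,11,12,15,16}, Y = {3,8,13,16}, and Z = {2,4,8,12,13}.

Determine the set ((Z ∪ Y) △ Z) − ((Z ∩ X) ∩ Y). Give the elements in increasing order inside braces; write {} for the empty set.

Z ∪ Y = {2,3,4,8,12,13,16}
(Z ∪ Y) △ Z = {3,16}
Z ∩ X = {2,12}
(Z ∩ X) ∩ Y = {}
((Z ∪ Y) △ Z) − ((Z ∩ X) ∩ Y) = {3,16}

{3,16}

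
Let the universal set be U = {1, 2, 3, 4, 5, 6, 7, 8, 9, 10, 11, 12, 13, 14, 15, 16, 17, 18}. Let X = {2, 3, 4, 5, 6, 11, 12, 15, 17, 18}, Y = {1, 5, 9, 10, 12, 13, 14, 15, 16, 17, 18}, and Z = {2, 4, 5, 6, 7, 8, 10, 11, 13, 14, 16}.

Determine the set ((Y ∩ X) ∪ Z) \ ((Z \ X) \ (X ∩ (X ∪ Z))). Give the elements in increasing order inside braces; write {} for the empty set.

Y ∩ X = {5, 12, 15, 17, 18}
(Y ∩ X) ∪ Z = {2, 4, 5, 6, 7, 8, 10, 11, 12, 13, 14, 15, 16, 17, 18}
Z \ X = {7, 8, 10, 13, 14, 16}
X ∪ Z = {2, 3, 4, 5, 6, 7, 8, 10, 11, 12, 13, 14, 15, 16, 17, 18}
X ∩ (X ∪ Z) = {2, 3, 4, 5, 6, 11, 12, 15, 17, 18}
(Z \ X) \ (X ∩ (X ∪ Z)) = {7, 8, 10, 13, 14, 16}
((Y ∩ X) ∪ Z) \ ((Z \ X) \ (X ∩ (X ∪ Z))) = {2, 4, 5, 6, 11, 12, 15, 17, 18}

{2, 4, 5, 6, 11, 12, 15, 17, 18}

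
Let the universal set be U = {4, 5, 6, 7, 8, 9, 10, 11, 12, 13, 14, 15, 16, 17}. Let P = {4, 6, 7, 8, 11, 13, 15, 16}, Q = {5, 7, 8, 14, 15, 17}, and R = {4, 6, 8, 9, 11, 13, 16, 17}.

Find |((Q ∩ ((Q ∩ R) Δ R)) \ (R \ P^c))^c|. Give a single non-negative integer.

Q ∩ R = {8, 17}
(Q ∩ R) Δ R = {4, 6, 9, 11, 13, 16}
Q ∩ ((Q ∩ R) Δ R) = {}
P^c = {5, 9, 10, 12, 14, 17}
R \ P^c = {4, 6, 8, 11, 13, 16}
(Q ∩ ((Q ∩ R) Δ R)) \ (R \ P^c) = {}
((Q ∩ ((Q ∩ R) Δ R)) \ (R \ P^c))^c = {4, 5, 6, 7, 8, 9, 10, 11, 12, 13, 14, 15, 16, 17}
|((Q ∩ ((Q ∩ R) Δ R)) \ (R \ P^c))^c| = 14

14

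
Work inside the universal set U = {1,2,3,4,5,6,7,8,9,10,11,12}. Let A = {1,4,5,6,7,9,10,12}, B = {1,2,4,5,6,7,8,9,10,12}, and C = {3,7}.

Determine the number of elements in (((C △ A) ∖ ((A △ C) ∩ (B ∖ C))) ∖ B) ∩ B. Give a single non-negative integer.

0

C △ A = {1,3,4,5,6,9,10,12}
A △ C = {1,3,4,5,6,9,10,12}
B ∖ C = {1,2,4,5,6,8,9,10,12}
(A △ C) ∩ (B ∖ C) = {1,4,5,6,9,10,12}
(C △ A) ∖ ((A △ C) ∩ (B ∖ C)) = {3}
((C △ A) ∖ ((A △ C) ∩ (B ∖ C))) ∖ B = {3}
(((C △ A) ∖ ((A △ C) ∩ (B ∖ C))) ∖ B) ∩ B = {}
|(((C △ A) ∖ ((A △ C) ∩ (B ∖ C))) ∖ B) ∩ B| = 0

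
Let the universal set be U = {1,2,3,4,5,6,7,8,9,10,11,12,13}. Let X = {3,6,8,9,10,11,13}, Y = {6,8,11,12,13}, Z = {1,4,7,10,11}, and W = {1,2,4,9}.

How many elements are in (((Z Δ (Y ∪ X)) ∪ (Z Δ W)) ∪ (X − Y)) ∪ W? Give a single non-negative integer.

Y ∪ X = {3,6,8,9,10,11,12,13}
Z Δ (Y ∪ X) = {1,3,4,6,7,8,9,12,13}
Z Δ W = {2,7,9,10,11}
(Z Δ (Y ∪ X)) ∪ (Z Δ W) = {1,2,3,4,6,7,8,9,10,11,12,13}
X − Y = {3,9,10}
((Z Δ (Y ∪ X)) ∪ (Z Δ W)) ∪ (X − Y) = {1,2,3,4,6,7,8,9,10,11,12,13}
(((Z Δ (Y ∪ X)) ∪ (Z Δ W)) ∪ (X − Y)) ∪ W = {1,2,3,4,6,7,8,9,10,11,12,13}
|(((Z Δ (Y ∪ X)) ∪ (Z Δ W)) ∪ (X − Y)) ∪ W| = 12

12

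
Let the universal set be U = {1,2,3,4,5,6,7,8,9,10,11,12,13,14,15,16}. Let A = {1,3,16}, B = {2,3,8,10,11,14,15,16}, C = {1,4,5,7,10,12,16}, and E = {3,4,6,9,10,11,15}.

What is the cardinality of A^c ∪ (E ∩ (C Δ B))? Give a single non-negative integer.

A^c = {2,4,5,6,7,8,9,10,11,12,13,14,15}
C Δ B = {1,2,3,4,5,7,8,11,12,14,15}
E ∩ (C Δ B) = {3,4,11,15}
A^c ∪ (E ∩ (C Δ B)) = {2,3,4,5,6,7,8,9,10,11,12,13,14,15}
|A^c ∪ (E ∩ (C Δ B))| = 14

14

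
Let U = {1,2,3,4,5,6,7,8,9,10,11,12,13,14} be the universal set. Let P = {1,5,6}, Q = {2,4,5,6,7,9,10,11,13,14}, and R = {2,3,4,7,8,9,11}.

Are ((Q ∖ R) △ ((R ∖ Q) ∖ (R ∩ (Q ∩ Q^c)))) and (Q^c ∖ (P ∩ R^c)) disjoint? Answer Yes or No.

No

Q ∖ R = {5,6,10,13,14}
R ∖ Q = {3,8}
Q^c = {1,3,8,12}
Q ∩ Q^c = {}
R ∩ (Q ∩ Q^c) = {}
(R ∖ Q) ∖ (R ∩ (Q ∩ Q^c)) = {3,8}
(Q ∖ R) △ ((R ∖ Q) ∖ (R ∩ (Q ∩ Q^c))) = {3,5,6,8,10,13,14}
R^c = {1,5,6,10,12,13,14}
P ∩ R^c = {1,5,6}
Q^c ∖ (P ∩ R^c) = {3,8,12}
3 lies in both, so they are not disjoint.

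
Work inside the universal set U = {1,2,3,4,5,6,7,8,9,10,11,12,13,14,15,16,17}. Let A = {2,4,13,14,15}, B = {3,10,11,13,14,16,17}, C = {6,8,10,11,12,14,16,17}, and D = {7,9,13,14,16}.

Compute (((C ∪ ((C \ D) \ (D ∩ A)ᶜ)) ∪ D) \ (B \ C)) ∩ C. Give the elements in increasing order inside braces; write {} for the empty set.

C \ D = {6,8,10,11,12,17}
D ∩ A = {13,14}
(D ∩ A)ᶜ = {1,2,3,4,5,6,7,8,9,10,11,12,15,16,17}
(C \ D) \ (D ∩ A)ᶜ = {}
C ∪ ((C \ D) \ (D ∩ A)ᶜ) = {6,8,10,11,12,14,16,17}
(C ∪ ((C \ D) \ (D ∩ A)ᶜ)) ∪ D = {6,7,8,9,10,11,12,13,14,16,17}
B \ C = {3,13}
((C ∪ ((C \ D) \ (D ∩ A)ᶜ)) ∪ D) \ (B \ C) = {6,7,8,9,10,11,12,14,16,17}
(((C ∪ ((C \ D) \ (D ∩ A)ᶜ)) ∪ D) \ (B \ C)) ∩ C = {6,8,10,11,12,14,16,17}

{6,8,10,11,12,14,16,17}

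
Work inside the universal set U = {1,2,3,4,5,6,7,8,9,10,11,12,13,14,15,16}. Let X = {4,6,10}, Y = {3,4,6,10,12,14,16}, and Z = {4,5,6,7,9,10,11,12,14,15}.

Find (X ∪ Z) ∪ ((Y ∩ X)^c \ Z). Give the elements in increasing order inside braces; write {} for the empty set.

{1,2,3,4,5,6,7,8,9,10,11,12,13,14,15,16}

X ∪ Z = {4,5,6,7,9,10,11,12,14,15}
Y ∩ X = {4,6,10}
(Y ∩ X)^c = {1,2,3,5,7,8,9,11,12,13,14,15,16}
(Y ∩ X)^c \ Z = {1,2,3,8,13,16}
(X ∪ Z) ∪ ((Y ∩ X)^c \ Z) = {1,2,3,4,5,6,7,8,9,10,11,12,13,14,15,16}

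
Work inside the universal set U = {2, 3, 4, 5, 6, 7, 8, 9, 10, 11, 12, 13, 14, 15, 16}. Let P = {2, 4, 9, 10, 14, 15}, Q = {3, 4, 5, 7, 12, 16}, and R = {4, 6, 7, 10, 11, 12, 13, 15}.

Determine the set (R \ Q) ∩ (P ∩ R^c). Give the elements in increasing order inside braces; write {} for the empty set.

R \ Q = {6, 10, 11, 13, 15}
R^c = {2, 3, 5, 8, 9, 14, 16}
P ∩ R^c = {2, 9, 14}
(R \ Q) ∩ (P ∩ R^c) = {}

{}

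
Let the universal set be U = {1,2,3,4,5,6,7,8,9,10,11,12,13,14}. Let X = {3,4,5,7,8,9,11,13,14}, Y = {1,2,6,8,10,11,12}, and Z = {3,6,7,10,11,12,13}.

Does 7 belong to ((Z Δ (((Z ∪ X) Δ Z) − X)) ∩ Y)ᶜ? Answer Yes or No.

Yes

7 ∈ Z and 7 ∈ X, so 7 ∈ Z ∪ X
7 ∈ (Z ∪ X) and 7 ∈ Z, so 7 ∉ (Z ∪ X) Δ Z
7 ∉ ((Z ∪ X) Δ Z) and 7 ∈ X, so 7 ∉ ((Z ∪ X) Δ Z) − X
7 ∈ Z and 7 ∉ (((Z ∪ X) Δ Z) − X), so 7 ∈ Z Δ (((Z ∪ X) Δ Z) − X)
7 ∈ (Z Δ (((Z ∪ X) Δ Z) − X)) and 7 ∉ Y, so 7 ∉ (Z Δ (((Z ∪ X) Δ Z) − X)) ∩ Y
7 ∈ ((Z Δ (((Z ∪ X) Δ Z) − X)) ∩ Y)ᶜ since 7 ∉ ((Z Δ (((Z ∪ X) Δ Z) − X)) ∩ Y)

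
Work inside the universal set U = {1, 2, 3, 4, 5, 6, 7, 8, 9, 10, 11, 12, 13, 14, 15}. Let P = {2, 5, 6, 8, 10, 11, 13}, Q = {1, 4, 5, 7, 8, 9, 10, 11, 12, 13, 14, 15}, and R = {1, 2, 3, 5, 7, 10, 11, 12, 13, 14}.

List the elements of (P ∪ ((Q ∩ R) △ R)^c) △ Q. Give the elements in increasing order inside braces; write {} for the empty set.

Q ∩ R = {1, 5, 7, 10, 11, 12, 13, 14}
(Q ∩ R) △ R = {2, 3}
((Q ∩ R) △ R)^c = {1, 4, 5, 6, 7, 8, 9, 10, 11, 12, 13, 14, 15}
P ∪ ((Q ∩ R) △ R)^c = {1, 2, 4, 5, 6, 7, 8, 9, 10, 11, 12, 13, 14, 15}
(P ∪ ((Q ∩ R) △ R)^c) △ Q = {2, 6}

{2, 6}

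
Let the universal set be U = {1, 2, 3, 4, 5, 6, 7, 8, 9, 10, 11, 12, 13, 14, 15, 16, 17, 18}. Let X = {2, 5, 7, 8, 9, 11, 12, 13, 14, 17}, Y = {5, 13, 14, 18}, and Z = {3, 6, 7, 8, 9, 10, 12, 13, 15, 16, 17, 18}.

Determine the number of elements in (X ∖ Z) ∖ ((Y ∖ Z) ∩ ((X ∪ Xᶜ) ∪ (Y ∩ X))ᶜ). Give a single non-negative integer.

4

X ∖ Z = {2, 5, 11, 14}
Y ∖ Z = {5, 14}
Xᶜ = {1, 3, 4, 6, 10, 15, 16, 18}
X ∪ Xᶜ = {1, 2, 3, 4, 5, 6, 7, 8, 9, 10, 11, 12, 13, 14, 15, 16, 17, 18}
Y ∩ X = {5, 13, 14}
(X ∪ Xᶜ) ∪ (Y ∩ X) = {1, 2, 3, 4, 5, 6, 7, 8, 9, 10, 11, 12, 13, 14, 15, 16, 17, 18}
((X ∪ Xᶜ) ∪ (Y ∩ X))ᶜ = {}
(Y ∖ Z) ∩ ((X ∪ Xᶜ) ∪ (Y ∩ X))ᶜ = {}
(X ∖ Z) ∖ ((Y ∖ Z) ∩ ((X ∪ Xᶜ) ∪ (Y ∩ X))ᶜ) = {2, 5, 11, 14}
|(X ∖ Z) ∖ ((Y ∖ Z) ∩ ((X ∪ Xᶜ) ∪ (Y ∩ X))ᶜ)| = 4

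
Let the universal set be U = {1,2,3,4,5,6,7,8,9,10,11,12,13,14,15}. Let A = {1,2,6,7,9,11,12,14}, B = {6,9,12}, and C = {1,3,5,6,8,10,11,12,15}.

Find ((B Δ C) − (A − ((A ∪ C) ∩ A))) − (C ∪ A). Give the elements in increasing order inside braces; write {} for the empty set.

{}

B Δ C = {1,3,5,8,9,10,11,15}
A ∪ C = {1,2,3,5,6,7,8,9,10,11,12,14,15}
(A ∪ C) ∩ A = {1,2,6,7,9,11,12,14}
A − ((A ∪ C) ∩ A) = {}
(B Δ C) − (A − ((A ∪ C) ∩ A)) = {1,3,5,8,9,10,11,15}
C ∪ A = {1,2,3,5,6,7,8,9,10,11,12,14,15}
((B Δ C) − (A − ((A ∪ C) ∩ A))) − (C ∪ A) = {}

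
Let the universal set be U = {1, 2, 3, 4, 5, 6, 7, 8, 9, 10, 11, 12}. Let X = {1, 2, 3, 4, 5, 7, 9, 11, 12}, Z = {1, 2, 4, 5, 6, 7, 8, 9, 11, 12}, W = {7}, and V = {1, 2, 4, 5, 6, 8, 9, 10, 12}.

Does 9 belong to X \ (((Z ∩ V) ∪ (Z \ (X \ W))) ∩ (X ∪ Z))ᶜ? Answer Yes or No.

Yes

9 ∈ Z and 9 ∈ V, so 9 ∈ Z ∩ V
9 ∈ X and 9 ∉ W, so 9 ∈ X \ W
9 ∈ Z and 9 ∈ (X \ W), so 9 ∉ Z \ (X \ W)
9 ∈ (Z ∩ V) and 9 ∉ (Z \ (X \ W)), so 9 ∈ (Z ∩ V) ∪ (Z \ (X \ W))
9 ∈ X and 9 ∈ Z, so 9 ∈ X ∪ Z
9 ∈ ((Z ∩ V) ∪ (Z \ (X \ W))) and 9 ∈ (X ∪ Z), so 9 ∈ ((Z ∩ V) ∪ (Z \ (X \ W))) ∩ (X ∪ Z)
9 ∉ (((Z ∩ V) ∪ (Z \ (X \ W))) ∩ (X ∪ Z))ᶜ since 9 ∈ (((Z ∩ V) ∪ (Z \ (X \ W))) ∩ (X ∪ Z))
9 ∈ X and 9 ∉ (((Z ∩ V) ∪ (Z \ (X \ W))) ∩ (X ∪ Z))ᶜ, so 9 ∈ X \ (((Z ∩ V) ∪ (Z \ (X \ W))) ∩ (X ∪ Z))ᶜ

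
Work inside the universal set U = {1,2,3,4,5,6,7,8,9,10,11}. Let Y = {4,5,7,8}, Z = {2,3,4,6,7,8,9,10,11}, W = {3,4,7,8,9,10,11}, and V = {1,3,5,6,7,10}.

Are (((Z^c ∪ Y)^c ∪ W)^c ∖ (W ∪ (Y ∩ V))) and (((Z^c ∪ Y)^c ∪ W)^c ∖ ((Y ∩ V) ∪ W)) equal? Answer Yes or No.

Yes

Z^c = {1,5}
Z^c ∪ Y = {1,4,5,7,8}
(Z^c ∪ Y)^c = {2,3,6,9,10,11}
(Z^c ∪ Y)^c ∪ W = {2,3,4,6,7,8,9,10,11}
((Z^c ∪ Y)^c ∪ W)^c = {1,5}
Y ∩ V = {5,7}
W ∪ (Y ∩ V) = {3,4,5,7,8,9,10,11}
((Z^c ∪ Y)^c ∪ W)^c ∖ (W ∪ (Y ∩ V)) = {1}
(Y ∩ V) ∪ W = {3,4,5,7,8,9,10,11}
((Z^c ∪ Y)^c ∪ W)^c ∖ ((Y ∩ V) ∪ W) = {1}
Both equal {1}, so ((Z^c ∪ Y)^c ∪ W)^c ∖ (W ∪ (Y ∩ V)) = ((Z^c ∪ Y)^c ∪ W)^c ∖ ((Y ∩ V) ∪ W).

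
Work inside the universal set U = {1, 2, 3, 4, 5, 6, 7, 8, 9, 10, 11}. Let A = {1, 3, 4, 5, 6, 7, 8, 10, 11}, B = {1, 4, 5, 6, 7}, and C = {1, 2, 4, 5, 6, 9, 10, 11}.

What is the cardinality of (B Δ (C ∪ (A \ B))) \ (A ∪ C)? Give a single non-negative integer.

0

A \ B = {3, 8, 10, 11}
C ∪ (A \ B) = {1, 2, 3, 4, 5, 6, 8, 9, 10, 11}
B Δ (C ∪ (A \ B)) = {2, 3, 7, 8, 9, 10, 11}
A ∪ C = {1, 2, 3, 4, 5, 6, 7, 8, 9, 10, 11}
(B Δ (C ∪ (A \ B))) \ (A ∪ C) = {}
|(B Δ (C ∪ (A \ B))) \ (A ∪ C)| = 0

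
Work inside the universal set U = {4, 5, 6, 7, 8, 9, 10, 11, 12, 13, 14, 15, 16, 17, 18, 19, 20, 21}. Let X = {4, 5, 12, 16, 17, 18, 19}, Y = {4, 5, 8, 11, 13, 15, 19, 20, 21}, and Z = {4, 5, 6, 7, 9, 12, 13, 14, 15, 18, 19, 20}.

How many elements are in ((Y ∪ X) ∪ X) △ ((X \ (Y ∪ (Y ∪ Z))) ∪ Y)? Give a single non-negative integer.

Y ∪ X = {4, 5, 8, 11, 12, 13, 15, 16, 17, 18, 19, 20, 21}
(Y ∪ X) ∪ X = {4, 5, 8, 11, 12, 13, 15, 16, 17, 18, 19, 20, 21}
Y ∪ Z = {4, 5, 6, 7, 8, 9, 11, 12, 13, 14, 15, 18, 19, 20, 21}
Y ∪ (Y ∪ Z) = {4, 5, 6, 7, 8, 9, 11, 12, 13, 14, 15, 18, 19, 20, 21}
X \ (Y ∪ (Y ∪ Z)) = {16, 17}
(X \ (Y ∪ (Y ∪ Z))) ∪ Y = {4, 5, 8, 11, 13, 15, 16, 17, 19, 20, 21}
((Y ∪ X) ∪ X) △ ((X \ (Y ∪ (Y ∪ Z))) ∪ Y) = {12, 18}
|((Y ∪ X) ∪ X) △ ((X \ (Y ∪ (Y ∪ Z))) ∪ Y)| = 2

2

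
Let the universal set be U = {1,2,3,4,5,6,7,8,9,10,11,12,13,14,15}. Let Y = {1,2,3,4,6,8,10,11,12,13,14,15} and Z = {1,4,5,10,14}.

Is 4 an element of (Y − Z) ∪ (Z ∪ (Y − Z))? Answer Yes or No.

Yes

4 ∈ Y and 4 ∈ Z, so 4 ∉ Y − Z
4 ∈ Y and 4 ∈ Z, so 4 ∉ Y − Z
4 ∈ Z and 4 ∉ (Y − Z), so 4 ∈ Z ∪ (Y − Z)
4 ∉ (Y − Z) and 4 ∈ (Z ∪ (Y − Z)), so 4 ∈ (Y − Z) ∪ (Z ∪ (Y − Z))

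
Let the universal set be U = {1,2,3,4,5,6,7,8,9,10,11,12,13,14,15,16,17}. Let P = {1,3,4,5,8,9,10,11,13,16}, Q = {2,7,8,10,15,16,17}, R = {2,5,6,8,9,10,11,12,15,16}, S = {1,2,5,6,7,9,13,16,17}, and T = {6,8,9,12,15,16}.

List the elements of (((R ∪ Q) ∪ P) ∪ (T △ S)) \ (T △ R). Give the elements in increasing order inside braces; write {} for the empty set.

{1,3,4,6,7,8,9,12,13,15,16,17}

R ∪ Q = {2,5,6,7,8,9,10,11,12,15,16,17}
(R ∪ Q) ∪ P = {1,2,3,4,5,6,7,8,9,10,11,12,13,15,16,17}
T △ S = {1,2,5,7,8,12,13,15,17}
((R ∪ Q) ∪ P) ∪ (T △ S) = {1,2,3,4,5,6,7,8,9,10,11,12,13,15,16,17}
T △ R = {2,5,10,11}
(((R ∪ Q) ∪ P) ∪ (T △ S)) \ (T △ R) = {1,3,4,6,7,8,9,12,13,15,16,17}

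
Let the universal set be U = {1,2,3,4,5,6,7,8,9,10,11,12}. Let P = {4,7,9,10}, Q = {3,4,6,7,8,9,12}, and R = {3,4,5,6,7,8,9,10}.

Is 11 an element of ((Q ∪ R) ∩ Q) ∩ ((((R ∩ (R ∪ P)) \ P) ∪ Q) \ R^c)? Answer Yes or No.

No

11 ∉ Q and 11 ∉ R, so 11 ∉ Q ∪ R
11 ∉ (Q ∪ R) and 11 ∉ Q, so 11 ∉ (Q ∪ R) ∩ Q
11 ∉ R and 11 ∉ P, so 11 ∉ R ∪ P
11 ∉ R and 11 ∉ (R ∪ P), so 11 ∉ R ∩ (R ∪ P)
11 ∉ (R ∩ (R ∪ P)) and 11 ∉ P, so 11 ∉ (R ∩ (R ∪ P)) \ P
11 ∉ ((R ∩ (R ∪ P)) \ P) and 11 ∉ Q, so 11 ∉ ((R ∩ (R ∪ P)) \ P) ∪ Q
11 ∉ R, so 11 ∈ R^c
11 ∉ (((R ∩ (R ∪ P)) \ P) ∪ Q) and 11 ∈ R^c, so 11 ∉ (((R ∩ (R ∪ P)) \ P) ∪ Q) \ R^c
11 ∉ ((Q ∪ R) ∩ Q) and 11 ∉ ((((R ∩ (R ∪ P)) \ P) ∪ Q) \ R^c), so 11 ∉ ((Q ∪ R) ∩ Q) ∩ ((((R ∩ (R ∪ P)) \ P) ∪ Q) \ R^c)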